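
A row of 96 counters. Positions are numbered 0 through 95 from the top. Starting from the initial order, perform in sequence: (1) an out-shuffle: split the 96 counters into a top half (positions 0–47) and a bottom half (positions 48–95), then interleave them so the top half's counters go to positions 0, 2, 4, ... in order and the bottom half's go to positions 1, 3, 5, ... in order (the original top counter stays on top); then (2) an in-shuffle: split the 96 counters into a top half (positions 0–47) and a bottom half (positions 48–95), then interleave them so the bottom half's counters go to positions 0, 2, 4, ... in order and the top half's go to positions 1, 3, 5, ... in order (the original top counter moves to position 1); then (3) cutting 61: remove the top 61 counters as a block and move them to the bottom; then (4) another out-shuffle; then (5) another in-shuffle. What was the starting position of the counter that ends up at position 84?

74

Undo the operations in reverse order, starting from position 84:
  undo op 5 (in-shuffle, from bottom half): 84 ← 90
  undo op 4 (out-shuffle, from top half): 90 ← 45
  undo op 3 (cut 61): 45 ← 10
  undo op 2 (in-shuffle, from bottom half): 10 ← 53
  undo op 1 (out-shuffle, from bottom half): 53 ← 74
So the counter at position 84 came from original position 74.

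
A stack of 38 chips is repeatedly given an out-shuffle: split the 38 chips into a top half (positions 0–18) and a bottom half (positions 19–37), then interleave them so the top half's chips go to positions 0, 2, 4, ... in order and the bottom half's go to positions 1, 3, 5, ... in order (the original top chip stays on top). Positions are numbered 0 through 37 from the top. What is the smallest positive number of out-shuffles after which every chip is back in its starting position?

The out-shuffle permutes the 38 positions with cycle lengths [1, 1, 36].
Every chip is home exactly when every cycle has completed a whole number of laps, i.e. after lcm(1, 36) = 36 out-shuffles.

36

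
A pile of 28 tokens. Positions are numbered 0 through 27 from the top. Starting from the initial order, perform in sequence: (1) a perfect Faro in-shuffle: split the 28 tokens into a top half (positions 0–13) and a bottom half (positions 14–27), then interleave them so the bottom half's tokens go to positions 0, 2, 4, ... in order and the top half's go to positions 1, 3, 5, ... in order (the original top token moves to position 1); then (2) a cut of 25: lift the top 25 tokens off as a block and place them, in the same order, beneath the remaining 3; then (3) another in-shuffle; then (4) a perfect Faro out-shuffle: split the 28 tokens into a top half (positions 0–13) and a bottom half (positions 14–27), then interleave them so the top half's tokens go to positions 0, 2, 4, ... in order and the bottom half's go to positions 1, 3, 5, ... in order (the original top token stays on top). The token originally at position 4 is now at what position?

Track the token from position 4 forward through each operation:
  after op 1 (in-shuffle): 4 → 9
  after op 2 (cut 25): 9 → 12
  after op 3 (in-shuffle): 12 → 25
  after op 4 (out-shuffle): 25 → 23

23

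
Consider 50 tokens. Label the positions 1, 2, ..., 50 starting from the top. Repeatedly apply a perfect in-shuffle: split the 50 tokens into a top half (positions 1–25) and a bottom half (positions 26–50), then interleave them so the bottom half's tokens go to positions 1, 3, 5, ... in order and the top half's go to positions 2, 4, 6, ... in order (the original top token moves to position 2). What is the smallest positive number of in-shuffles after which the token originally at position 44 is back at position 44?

8

Follow position 44 under repeated in-shuffles:
44 → 37 → 23 → 46 → 41 → 31 → 11 → 22 → 44
It first returns after 8 in-shuffles.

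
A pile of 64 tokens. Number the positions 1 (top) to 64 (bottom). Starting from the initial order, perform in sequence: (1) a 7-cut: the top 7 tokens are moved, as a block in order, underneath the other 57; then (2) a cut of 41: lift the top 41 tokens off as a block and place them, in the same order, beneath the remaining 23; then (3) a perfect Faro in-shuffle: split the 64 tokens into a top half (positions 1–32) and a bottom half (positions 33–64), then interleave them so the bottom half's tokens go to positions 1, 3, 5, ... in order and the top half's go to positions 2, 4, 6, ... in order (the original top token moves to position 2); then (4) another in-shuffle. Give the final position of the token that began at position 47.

Track the token from position 47 forward through each operation:
  after op 1 (cut 7): 47 → 40
  after op 2 (cut 41): 40 → 63
  after op 3 (in-shuffle): 63 → 61
  after op 4 (in-shuffle): 61 → 57

57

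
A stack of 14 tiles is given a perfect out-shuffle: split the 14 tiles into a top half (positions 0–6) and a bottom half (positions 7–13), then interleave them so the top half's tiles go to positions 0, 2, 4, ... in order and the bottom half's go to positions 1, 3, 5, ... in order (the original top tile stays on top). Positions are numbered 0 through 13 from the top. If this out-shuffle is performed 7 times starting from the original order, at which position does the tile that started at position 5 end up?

Track the tile's position through each out-shuffle:
5 → 10 → 7 → 1 → 2 → 4 → 8 → 3

3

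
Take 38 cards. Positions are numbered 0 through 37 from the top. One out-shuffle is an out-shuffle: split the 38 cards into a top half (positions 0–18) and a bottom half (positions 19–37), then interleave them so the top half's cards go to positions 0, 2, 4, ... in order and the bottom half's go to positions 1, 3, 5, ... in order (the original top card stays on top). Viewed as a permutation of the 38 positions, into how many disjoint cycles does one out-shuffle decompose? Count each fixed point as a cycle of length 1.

Trace each unvisited position around until it returns:
(0) (1 2 4 8 16 32 ... len 36) (37)
3 cycles in total.

3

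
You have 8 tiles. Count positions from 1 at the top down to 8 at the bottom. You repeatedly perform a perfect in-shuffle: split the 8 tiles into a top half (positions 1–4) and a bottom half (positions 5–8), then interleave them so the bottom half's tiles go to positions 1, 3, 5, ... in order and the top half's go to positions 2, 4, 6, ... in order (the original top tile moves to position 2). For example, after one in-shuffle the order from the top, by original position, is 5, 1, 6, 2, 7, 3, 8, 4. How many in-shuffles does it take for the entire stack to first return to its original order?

6

The in-shuffle permutes the 8 positions with cycle lengths [2, 6].
Every tile is home exactly when every cycle has completed a whole number of laps, i.e. after lcm(2, 6) = 6 in-shuffles.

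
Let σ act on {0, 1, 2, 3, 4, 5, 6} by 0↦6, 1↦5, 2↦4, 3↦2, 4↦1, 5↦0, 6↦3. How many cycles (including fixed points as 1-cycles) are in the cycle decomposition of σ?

Cycle decomposition: (0 6 3 2 4 1 5).
1 cycle.

1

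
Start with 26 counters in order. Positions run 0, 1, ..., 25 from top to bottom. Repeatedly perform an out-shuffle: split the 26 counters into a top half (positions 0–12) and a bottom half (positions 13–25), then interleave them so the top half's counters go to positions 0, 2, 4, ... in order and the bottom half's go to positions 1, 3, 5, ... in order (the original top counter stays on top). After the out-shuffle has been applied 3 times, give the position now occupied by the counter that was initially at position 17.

11

Track the counter's position through each out-shuffle:
17 → 9 → 18 → 11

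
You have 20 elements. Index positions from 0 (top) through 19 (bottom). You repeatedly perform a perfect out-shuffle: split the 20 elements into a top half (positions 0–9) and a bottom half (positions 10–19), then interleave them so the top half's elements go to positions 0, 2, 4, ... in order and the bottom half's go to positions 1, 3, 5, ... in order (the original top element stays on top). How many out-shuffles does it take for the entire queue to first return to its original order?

The out-shuffle permutes the 20 positions with cycle lengths [1, 1, 18].
Every element is home exactly when every cycle has completed a whole number of laps, i.e. after lcm(1, 18) = 18 out-shuffles.

18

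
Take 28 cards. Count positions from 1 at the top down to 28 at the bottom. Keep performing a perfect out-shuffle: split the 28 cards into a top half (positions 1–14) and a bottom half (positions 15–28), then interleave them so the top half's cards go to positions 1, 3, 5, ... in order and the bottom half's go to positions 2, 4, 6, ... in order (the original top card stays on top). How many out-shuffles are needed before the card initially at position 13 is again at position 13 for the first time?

6

Follow position 13 under repeated out-shuffles:
13 → 25 → 22 → 16 → 4 → 7 → 13
It first returns after 6 out-shuffles.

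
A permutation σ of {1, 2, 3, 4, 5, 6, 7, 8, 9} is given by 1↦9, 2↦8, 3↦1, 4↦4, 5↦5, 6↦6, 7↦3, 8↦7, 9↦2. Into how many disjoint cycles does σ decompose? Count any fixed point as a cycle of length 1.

4

Cycle decomposition: (1 9 2 8 7 3) (4) (5) (6).
4 cycles.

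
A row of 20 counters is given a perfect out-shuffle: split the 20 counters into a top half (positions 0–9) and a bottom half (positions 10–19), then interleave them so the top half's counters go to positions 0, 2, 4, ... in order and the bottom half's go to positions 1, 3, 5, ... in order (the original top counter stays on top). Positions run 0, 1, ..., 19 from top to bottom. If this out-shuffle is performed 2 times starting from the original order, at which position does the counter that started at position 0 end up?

Position 0 is a fixed point of every out-shuffle, so the counter never moves.

0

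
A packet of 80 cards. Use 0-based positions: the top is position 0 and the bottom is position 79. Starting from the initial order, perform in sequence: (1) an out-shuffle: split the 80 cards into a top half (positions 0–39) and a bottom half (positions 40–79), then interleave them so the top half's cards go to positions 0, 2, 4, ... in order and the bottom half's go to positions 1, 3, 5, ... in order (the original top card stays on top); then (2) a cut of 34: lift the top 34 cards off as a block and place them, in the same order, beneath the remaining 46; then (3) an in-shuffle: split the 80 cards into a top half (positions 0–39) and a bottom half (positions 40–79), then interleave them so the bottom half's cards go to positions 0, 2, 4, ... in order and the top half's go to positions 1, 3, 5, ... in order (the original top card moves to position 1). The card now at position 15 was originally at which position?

Undo the operations in reverse order, starting from position 15:
  undo op 3 (in-shuffle, from top half): 15 ← 7
  undo op 2 (cut 34): 7 ← 41
  undo op 1 (out-shuffle, from bottom half): 41 ← 60
So the card at position 15 came from original position 60.

60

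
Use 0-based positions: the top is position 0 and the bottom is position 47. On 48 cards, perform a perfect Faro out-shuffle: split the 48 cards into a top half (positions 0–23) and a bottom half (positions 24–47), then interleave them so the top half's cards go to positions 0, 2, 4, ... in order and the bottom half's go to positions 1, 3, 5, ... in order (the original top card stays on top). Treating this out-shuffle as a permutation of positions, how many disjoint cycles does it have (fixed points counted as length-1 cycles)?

Trace each unvisited position around until it returns:
(0) (1 2 4 8 16 32 ... len 23) (5 10 20 40 33 19 ... len 23) (47)
4 cycles in total.

4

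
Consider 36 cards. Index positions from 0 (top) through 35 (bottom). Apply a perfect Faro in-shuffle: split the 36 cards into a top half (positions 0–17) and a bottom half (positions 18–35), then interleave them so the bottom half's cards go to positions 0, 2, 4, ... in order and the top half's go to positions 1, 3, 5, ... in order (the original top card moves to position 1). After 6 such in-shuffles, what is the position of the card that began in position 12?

Track the card's position through each in-shuffle:
12 → 25 → 14 → 29 → 22 → 8 → 17

17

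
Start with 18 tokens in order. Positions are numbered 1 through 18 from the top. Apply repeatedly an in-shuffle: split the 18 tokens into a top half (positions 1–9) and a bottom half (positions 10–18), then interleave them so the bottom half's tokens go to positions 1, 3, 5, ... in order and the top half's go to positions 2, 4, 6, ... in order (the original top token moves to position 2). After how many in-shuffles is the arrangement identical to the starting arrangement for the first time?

18

The in-shuffle permutes the 18 positions with cycle lengths [18].
Every token is home exactly when every cycle has completed a whole number of laps, i.e. after lcm(18) = 18 in-shuffles.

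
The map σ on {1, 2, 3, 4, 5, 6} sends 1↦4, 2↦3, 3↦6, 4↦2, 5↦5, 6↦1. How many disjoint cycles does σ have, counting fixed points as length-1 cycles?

2

Cycle decomposition: (1 4 2 3 6) (5).
2 cycles.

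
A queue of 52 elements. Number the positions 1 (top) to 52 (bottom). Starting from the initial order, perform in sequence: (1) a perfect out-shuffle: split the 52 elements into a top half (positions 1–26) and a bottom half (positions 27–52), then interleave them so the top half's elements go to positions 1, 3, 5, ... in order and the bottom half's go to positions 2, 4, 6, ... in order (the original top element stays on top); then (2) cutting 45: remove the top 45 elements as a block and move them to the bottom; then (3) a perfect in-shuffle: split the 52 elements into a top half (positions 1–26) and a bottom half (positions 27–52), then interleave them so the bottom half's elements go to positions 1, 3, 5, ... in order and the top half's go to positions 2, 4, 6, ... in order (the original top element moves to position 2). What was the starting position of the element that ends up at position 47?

Undo the operations in reverse order, starting from position 47:
  undo op 3 (in-shuffle, from bottom half): 47 ← 50
  undo op 2 (cut 45): 50 ← 43
  undo op 1 (out-shuffle, from top half): 43 ← 22
So the element at position 47 came from original position 22.

22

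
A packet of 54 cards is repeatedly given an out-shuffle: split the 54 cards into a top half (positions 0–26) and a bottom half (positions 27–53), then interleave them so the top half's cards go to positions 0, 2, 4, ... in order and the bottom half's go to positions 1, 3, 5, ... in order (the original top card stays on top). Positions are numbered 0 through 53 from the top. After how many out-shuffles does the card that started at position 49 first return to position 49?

52

Follow position 49 under repeated out-shuffles:
49 → 45 → 37 → 21 → 42 → 31 → 9 → 18 → ... → 49 (length 52)
It first returns after 52 out-shuffles.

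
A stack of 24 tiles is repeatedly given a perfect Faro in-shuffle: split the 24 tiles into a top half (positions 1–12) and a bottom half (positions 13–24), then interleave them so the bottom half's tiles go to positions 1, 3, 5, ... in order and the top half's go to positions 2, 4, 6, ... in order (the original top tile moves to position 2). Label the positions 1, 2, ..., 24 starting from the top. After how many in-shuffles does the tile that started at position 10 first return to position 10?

4

Follow position 10 under repeated in-shuffles:
10 → 20 → 15 → 5 → 10
It first returns after 4 in-shuffles.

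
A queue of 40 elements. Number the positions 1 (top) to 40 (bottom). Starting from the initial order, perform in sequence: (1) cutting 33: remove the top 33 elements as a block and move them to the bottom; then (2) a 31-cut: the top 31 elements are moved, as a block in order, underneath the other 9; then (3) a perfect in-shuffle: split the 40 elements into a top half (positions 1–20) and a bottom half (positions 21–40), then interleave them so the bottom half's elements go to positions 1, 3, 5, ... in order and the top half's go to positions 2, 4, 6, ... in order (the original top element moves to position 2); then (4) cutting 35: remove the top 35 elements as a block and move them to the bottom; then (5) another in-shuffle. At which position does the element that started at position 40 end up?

33

Track the element from position 40 forward through each operation:
  after op 1 (cut 33): 40 → 7
  after op 2 (cut 31): 7 → 16
  after op 3 (in-shuffle): 16 → 32
  after op 4 (cut 35): 32 → 37
  after op 5 (in-shuffle): 37 → 33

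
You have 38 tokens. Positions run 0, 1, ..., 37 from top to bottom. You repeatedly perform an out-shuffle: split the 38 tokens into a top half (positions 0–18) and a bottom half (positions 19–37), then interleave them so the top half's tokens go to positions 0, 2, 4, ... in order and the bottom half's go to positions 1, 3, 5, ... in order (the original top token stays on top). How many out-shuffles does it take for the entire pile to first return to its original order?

The out-shuffle permutes the 38 positions with cycle lengths [1, 1, 36].
Every token is home exactly when every cycle has completed a whole number of laps, i.e. after lcm(1, 36) = 36 out-shuffles.

36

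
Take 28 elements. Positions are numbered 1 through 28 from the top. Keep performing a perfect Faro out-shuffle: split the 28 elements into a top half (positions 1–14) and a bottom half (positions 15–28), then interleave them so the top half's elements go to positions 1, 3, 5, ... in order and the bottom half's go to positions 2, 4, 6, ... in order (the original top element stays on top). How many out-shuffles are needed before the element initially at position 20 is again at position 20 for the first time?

18

Follow position 20 under repeated out-shuffles:
20 → 12 → 23 → 18 → 8 → 15 → 2 → 3 → 5 → 9 → 17 → 6 → 11 → 21 → 14 → 27 → 26 → 24 → 20
It first returns after 18 out-shuffles.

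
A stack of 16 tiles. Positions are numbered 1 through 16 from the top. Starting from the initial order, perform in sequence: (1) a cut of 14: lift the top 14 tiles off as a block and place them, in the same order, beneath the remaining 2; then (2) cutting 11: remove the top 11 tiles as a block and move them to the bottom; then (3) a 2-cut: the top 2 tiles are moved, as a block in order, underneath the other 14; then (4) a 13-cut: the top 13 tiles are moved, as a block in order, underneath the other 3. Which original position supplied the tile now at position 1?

9

Undo the operations in reverse order, starting from position 1:
  undo op 4 (cut 13): 1 ← 14
  undo op 3 (cut 2): 14 ← 16
  undo op 2 (cut 11): 16 ← 11
  undo op 1 (cut 14): 11 ← 9
So the tile at position 1 came from original position 9.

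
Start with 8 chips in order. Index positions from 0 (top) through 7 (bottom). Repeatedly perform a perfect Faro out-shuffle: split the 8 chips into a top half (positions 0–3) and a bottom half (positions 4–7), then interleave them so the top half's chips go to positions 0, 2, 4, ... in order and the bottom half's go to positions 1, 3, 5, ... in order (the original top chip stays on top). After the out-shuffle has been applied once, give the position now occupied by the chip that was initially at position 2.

4

Track the chip's position through each out-shuffle:
2 → 4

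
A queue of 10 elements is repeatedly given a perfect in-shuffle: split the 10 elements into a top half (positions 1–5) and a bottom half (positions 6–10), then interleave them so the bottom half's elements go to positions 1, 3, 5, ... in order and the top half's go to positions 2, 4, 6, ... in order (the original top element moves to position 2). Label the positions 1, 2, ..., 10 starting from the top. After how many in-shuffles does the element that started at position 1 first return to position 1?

Follow position 1 under repeated in-shuffles:
1 → 2 → 4 → 8 → 5 → 10 → 9 → 7 → 3 → 6 → 1
It first returns after 10 in-shuffles.

10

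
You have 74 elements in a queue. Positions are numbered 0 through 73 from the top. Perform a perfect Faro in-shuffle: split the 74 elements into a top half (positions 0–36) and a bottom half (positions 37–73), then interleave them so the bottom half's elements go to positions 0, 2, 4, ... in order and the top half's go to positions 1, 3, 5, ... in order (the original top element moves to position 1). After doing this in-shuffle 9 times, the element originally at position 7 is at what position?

Track the element's position through each in-shuffle:
7 → 15 → 31 → 63 → 52 → 30 → 61 → 48 → 22 → 45

45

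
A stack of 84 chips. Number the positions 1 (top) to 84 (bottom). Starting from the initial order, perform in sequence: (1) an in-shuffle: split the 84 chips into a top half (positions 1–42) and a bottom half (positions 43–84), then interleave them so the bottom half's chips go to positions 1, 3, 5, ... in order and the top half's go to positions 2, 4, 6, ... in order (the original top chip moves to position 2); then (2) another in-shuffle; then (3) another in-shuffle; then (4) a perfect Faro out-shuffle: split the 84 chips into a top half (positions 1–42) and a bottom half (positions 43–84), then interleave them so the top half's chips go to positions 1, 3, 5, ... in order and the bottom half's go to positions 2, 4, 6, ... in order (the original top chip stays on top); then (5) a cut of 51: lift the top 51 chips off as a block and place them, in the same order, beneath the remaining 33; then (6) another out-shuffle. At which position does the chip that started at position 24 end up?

Track the chip from position 24 forward through each operation:
  after op 1 (in-shuffle): 24 → 48
  after op 2 (in-shuffle): 48 → 11
  after op 3 (in-shuffle): 11 → 22
  after op 4 (out-shuffle): 22 → 43
  after op 5 (cut 51): 43 → 76
  after op 6 (out-shuffle): 76 → 68

68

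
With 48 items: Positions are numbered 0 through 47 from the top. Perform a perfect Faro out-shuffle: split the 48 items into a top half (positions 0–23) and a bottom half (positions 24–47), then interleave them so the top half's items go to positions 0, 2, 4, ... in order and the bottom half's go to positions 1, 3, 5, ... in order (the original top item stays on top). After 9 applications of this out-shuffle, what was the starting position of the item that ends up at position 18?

Work backwards from position 18, undoing one out-shuffle at a time:
18 ← 9 ← 28 ← 14 ← 7 ← 27 ← 37 ← 42 ← 21 ← 34
So the item now at position 18 started at position 34.

34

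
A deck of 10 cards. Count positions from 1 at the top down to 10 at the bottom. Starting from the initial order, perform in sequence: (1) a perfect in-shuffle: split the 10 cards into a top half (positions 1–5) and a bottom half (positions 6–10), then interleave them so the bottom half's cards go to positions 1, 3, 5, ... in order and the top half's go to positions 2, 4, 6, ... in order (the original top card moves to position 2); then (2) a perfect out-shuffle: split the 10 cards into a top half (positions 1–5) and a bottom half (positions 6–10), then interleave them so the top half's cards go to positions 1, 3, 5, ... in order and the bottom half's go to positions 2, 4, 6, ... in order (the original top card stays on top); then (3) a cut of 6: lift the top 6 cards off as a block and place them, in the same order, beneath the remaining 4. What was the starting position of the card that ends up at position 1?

Undo the operations in reverse order, starting from position 1:
  undo op 3 (cut 6): 1 ← 7
  undo op 2 (out-shuffle, from top half): 7 ← 4
  undo op 1 (in-shuffle, from top half): 4 ← 2
So the card at position 1 came from original position 2.

2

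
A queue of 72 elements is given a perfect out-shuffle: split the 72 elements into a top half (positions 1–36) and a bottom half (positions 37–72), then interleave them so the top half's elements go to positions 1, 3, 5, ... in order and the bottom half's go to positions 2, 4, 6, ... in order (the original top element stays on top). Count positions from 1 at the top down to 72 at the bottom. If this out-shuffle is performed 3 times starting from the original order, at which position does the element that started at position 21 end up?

Track the element's position through each out-shuffle:
21 → 41 → 10 → 19

19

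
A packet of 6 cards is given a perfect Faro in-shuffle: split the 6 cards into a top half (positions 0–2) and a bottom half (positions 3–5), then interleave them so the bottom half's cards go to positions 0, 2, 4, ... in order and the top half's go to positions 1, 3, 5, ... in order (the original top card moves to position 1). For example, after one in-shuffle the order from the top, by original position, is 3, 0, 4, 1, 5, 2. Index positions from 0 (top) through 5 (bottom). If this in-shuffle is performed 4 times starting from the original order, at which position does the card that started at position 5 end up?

4

Track the card's position through each in-shuffle:
5 → 4 → 2 → 5 → 4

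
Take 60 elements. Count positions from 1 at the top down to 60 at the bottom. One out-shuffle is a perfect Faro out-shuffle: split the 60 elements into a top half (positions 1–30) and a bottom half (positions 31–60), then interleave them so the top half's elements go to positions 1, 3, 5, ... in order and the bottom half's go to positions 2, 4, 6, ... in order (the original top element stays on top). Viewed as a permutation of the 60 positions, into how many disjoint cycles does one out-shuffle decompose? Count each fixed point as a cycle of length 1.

3

Trace each unvisited position around until it returns:
(1) (2 3 5 9 17 33 ... len 58) (60)
3 cycles in total.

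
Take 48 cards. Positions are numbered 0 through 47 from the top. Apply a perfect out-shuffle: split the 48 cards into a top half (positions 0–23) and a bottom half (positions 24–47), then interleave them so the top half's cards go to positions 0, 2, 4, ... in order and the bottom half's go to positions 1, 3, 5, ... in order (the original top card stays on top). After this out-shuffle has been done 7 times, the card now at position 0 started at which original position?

Work backwards from position 0, undoing one out-shuffle at a time:
0 ← 0 ← 0 ← 0 ← 0 ← 0 ← 0 ← 0
So the card now at position 0 started at position 0.

0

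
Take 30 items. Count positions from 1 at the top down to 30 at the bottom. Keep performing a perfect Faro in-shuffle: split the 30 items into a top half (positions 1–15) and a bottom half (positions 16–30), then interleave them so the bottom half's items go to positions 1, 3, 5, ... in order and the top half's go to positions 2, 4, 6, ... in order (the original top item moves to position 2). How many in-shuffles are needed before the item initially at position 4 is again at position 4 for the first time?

5

Follow position 4 under repeated in-shuffles:
4 → 8 → 16 → 1 → 2 → 4
It first returns after 5 in-shuffles.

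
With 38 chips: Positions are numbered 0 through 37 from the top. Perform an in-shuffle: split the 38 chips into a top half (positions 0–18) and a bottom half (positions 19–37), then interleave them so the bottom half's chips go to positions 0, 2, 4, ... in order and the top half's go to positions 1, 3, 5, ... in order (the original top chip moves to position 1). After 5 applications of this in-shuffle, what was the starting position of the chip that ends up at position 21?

7

Work backwards from position 21, undoing one in-shuffle at a time:
21 ← 10 ← 24 ← 31 ← 15 ← 7
So the chip now at position 21 started at position 7.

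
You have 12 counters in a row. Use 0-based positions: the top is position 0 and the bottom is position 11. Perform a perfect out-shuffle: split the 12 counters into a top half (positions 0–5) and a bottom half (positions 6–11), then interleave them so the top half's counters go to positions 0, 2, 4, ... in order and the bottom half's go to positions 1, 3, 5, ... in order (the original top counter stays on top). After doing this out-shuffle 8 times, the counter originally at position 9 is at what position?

5

Track the counter's position through each out-shuffle:
9 → 7 → 3 → 6 → 1 → 2 → 4 → 8 → 5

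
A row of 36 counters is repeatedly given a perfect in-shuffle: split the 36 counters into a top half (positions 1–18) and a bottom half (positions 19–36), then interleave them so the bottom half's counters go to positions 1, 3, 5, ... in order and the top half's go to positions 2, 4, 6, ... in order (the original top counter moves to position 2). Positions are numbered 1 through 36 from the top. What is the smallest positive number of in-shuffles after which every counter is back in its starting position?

36

The in-shuffle permutes the 36 positions with cycle lengths [36].
Every counter is home exactly when every cycle has completed a whole number of laps, i.e. after lcm(36) = 36 in-shuffles.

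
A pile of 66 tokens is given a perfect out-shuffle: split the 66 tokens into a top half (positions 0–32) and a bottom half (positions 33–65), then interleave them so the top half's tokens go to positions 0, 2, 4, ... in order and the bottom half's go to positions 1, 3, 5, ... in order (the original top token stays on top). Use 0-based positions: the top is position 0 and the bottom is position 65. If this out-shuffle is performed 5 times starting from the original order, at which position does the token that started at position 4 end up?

Track the token's position through each out-shuffle:
4 → 8 → 16 → 32 → 64 → 63

63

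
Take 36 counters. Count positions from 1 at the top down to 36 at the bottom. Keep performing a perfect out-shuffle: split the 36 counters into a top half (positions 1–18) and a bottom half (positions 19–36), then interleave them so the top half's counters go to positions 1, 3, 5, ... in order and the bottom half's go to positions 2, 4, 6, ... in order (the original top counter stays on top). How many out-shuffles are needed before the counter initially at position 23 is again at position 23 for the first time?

12

Follow position 23 under repeated out-shuffles:
23 → 10 → 19 → 2 → 3 → 5 → 9 → 17 → 33 → 30 → 24 → 12 → 23
It first returns after 12 out-shuffles.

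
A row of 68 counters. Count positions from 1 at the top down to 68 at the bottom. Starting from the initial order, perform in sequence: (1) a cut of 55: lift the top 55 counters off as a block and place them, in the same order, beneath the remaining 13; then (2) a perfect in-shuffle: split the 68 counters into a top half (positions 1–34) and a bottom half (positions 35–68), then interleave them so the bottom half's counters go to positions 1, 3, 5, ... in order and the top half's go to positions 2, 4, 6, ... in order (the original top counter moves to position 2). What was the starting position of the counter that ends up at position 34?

4

Undo the operations in reverse order, starting from position 34:
  undo op 2 (in-shuffle, from top half): 34 ← 17
  undo op 1 (cut 55): 17 ← 4
So the counter at position 34 came from original position 4.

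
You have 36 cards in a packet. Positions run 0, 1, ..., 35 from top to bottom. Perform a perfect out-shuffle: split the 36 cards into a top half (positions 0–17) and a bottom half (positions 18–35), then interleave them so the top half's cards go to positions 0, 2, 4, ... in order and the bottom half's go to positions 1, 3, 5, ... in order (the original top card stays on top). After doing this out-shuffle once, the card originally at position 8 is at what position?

Track the card's position through each out-shuffle:
8 → 16

16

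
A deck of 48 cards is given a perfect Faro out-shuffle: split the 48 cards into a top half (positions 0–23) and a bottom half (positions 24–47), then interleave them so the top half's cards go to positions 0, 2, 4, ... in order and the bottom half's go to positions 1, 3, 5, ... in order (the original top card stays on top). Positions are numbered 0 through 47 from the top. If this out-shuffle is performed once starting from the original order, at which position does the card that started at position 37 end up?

Track the card's position through each out-shuffle:
37 → 27

27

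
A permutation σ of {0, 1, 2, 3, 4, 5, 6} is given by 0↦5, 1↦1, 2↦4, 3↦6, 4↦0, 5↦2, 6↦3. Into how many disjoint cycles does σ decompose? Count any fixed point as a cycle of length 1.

Cycle decomposition: (0 5 2 4) (1) (3 6).
3 cycles.

3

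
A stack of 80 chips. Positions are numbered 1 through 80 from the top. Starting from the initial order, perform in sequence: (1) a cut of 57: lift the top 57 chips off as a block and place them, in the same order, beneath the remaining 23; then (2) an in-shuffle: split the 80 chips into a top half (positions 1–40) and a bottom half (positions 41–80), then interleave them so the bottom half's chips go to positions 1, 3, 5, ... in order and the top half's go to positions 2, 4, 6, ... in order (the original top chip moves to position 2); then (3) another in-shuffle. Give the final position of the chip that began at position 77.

80

Track the chip from position 77 forward through each operation:
  after op 1 (cut 57): 77 → 20
  after op 2 (in-shuffle): 20 → 40
  after op 3 (in-shuffle): 40 → 80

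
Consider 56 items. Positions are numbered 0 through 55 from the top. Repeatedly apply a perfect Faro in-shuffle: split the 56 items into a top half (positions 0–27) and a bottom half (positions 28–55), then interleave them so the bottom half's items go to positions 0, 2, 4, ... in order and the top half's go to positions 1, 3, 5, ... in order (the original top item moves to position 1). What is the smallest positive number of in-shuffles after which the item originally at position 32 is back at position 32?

18

Follow position 32 under repeated in-shuffles:
32 → 8 → 17 → 35 → 14 → 29 → 2 → 5 → 11 → 23 → 47 → 38 → 20 → 41 → 26 → 53 → 50 → 44 → 32
It first returns after 18 in-shuffles.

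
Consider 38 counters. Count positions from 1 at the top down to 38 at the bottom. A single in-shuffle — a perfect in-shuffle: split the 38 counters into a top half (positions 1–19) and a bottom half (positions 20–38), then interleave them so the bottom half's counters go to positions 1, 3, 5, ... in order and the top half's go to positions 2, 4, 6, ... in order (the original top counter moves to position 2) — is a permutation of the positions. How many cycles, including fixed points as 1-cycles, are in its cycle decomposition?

4

Trace each unvisited position around until it returns:
(1 2 4 8 16 32 ... len 12) (3 6 12 24 9 18 ... len 12) (7 14 28 17 34 29 ... len 12) (13 26)
4 cycles in total.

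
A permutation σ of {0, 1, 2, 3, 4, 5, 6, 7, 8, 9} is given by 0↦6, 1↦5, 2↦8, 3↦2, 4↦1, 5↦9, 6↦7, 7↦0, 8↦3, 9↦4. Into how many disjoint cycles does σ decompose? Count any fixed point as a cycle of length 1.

Cycle decomposition: (0 6 7) (1 5 9 4) (2 8 3).
3 cycles.

3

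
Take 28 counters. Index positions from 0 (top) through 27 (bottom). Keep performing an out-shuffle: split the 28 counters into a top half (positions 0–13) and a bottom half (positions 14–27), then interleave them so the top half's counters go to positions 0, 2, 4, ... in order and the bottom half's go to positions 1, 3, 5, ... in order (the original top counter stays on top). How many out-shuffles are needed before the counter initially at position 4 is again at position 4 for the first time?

Follow position 4 under repeated out-shuffles:
4 → 8 → 16 → 5 → 10 → 20 → 13 → 26 → 25 → 23 → 19 → 11 → 22 → 17 → 7 → 14 → 1 → 2 → 4
It first returns after 18 out-shuffles.

18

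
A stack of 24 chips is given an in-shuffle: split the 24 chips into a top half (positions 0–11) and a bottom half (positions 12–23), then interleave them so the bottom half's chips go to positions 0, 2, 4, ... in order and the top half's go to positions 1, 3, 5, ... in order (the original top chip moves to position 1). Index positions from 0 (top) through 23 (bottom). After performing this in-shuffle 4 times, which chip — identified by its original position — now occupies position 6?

Work backwards from position 6, undoing one in-shuffle at a time:
6 ← 15 ← 7 ← 3 ← 1
So the chip now at position 6 started at position 1.

1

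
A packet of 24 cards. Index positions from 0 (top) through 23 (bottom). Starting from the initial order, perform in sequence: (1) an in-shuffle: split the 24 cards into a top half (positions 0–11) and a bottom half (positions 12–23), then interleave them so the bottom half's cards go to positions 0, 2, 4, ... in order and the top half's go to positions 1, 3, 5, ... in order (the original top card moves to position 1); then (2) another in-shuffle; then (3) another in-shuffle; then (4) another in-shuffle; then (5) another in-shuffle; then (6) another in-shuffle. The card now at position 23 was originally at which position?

15

Undo the operations in reverse order, starting from position 23:
  undo op 6 (in-shuffle, from top half): 23 ← 11
  undo op 5 (in-shuffle, from top half): 11 ← 5
  undo op 4 (in-shuffle, from top half): 5 ← 2
  undo op 3 (in-shuffle, from bottom half): 2 ← 13
  undo op 2 (in-shuffle, from top half): 13 ← 6
  undo op 1 (in-shuffle, from bottom half): 6 ← 15
So the card at position 23 came from original position 15.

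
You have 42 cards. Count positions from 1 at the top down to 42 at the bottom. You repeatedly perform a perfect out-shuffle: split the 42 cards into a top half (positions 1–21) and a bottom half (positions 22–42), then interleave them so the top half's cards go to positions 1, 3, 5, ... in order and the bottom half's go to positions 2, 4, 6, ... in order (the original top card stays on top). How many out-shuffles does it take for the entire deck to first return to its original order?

The out-shuffle permutes the 42 positions with cycle lengths [1, 1, 20, 20].
Every card is home exactly when every cycle has completed a whole number of laps, i.e. after lcm(1, 20) = 20 out-shuffles.

20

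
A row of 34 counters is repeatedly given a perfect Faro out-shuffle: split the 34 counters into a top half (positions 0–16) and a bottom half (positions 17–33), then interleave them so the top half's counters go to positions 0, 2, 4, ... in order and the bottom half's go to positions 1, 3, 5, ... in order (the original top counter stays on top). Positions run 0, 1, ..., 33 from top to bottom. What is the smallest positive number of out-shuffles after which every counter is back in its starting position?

The out-shuffle permutes the 34 positions with cycle lengths [1, 1, 2, 10, 10, 10].
Every counter is home exactly when every cycle has completed a whole number of laps, i.e. after lcm(1, 2, 10) = 10 out-shuffles.

10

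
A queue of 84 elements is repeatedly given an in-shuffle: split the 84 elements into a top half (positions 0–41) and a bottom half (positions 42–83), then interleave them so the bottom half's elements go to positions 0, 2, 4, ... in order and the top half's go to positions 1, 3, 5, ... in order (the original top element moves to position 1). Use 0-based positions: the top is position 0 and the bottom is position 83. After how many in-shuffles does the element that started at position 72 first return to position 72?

Follow position 72 under repeated in-shuffles:
72 → 60 → 36 → 73 → 62 → 40 → 81 → 78 → 72
It first returns after 8 in-shuffles.

8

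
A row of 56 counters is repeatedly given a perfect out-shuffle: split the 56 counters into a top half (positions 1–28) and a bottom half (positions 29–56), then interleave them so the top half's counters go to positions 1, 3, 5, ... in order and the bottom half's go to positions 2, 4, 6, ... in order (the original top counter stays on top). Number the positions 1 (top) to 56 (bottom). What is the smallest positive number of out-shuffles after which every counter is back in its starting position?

The out-shuffle permutes the 56 positions with cycle lengths [1, 1, 4, 10, 20, 20].
Every counter is home exactly when every cycle has completed a whole number of laps, i.e. after lcm(1, 4, 10, 20) = 20 out-shuffles.

20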